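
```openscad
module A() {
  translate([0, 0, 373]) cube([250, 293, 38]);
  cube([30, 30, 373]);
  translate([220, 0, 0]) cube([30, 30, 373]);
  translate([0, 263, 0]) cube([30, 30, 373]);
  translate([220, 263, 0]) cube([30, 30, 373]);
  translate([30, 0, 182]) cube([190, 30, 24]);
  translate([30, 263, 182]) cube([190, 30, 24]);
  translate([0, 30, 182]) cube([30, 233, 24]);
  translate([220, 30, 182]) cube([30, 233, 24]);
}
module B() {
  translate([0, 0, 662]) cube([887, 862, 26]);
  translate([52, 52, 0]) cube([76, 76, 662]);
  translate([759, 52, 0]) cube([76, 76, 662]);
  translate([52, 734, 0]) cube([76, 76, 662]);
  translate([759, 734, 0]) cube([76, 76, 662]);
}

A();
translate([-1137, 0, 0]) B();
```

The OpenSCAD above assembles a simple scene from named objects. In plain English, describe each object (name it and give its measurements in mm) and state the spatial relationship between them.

A is a four-legged stool. The seat is a 250×293×38 mm slab whose top surface is at z = 411 mm; four square legs, each 30×30 mm in cross-section, run from the floor (z = 0) to the underside of the seat, each flush with a corner of the seat. Four stretchers, 30 mm wide and 24 mm tall, connect adjacent legs with their undersides at z = 182 mm, each running between the inner faces of the legs it joins and aligned with the legs' outer faces on the other axis.

B is a table with a 887×862 mm rectangular top, 26 mm thick, top surface at z = 688 mm, supported by four 76×76 mm square legs, each inset 52 mm from the nearest pair of top edges, running from the floor.

The table is on the floor beside the stool on its −x side.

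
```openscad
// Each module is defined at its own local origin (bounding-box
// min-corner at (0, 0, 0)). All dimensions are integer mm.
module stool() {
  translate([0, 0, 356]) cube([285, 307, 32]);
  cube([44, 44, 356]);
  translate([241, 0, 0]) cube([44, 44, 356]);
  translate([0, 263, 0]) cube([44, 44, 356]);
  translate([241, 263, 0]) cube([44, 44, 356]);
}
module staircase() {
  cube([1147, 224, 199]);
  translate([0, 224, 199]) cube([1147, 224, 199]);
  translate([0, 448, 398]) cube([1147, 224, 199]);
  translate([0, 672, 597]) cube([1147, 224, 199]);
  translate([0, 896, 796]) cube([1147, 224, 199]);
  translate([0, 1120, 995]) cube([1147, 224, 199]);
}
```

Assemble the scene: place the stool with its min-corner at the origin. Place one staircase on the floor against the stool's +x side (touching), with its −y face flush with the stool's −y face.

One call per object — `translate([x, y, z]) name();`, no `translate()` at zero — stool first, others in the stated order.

stool();
translate([285, 0, 0]) staircase();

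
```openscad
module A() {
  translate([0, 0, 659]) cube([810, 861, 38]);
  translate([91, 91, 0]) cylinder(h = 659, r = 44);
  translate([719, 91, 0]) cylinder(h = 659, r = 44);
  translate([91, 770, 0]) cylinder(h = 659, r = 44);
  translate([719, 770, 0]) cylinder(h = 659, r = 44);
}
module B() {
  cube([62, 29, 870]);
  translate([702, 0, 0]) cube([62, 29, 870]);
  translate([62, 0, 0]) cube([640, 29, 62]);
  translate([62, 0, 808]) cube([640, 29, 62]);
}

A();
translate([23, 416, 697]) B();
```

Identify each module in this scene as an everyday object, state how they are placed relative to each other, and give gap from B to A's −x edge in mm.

The picture frame's min-x is at 23; the table's min-x is 0; gap = 23 mm.

A is a table. B is a picture frame. The picture frame is on top of the table, centred. The gap from the picture frame to the table's −x edge is 23 mm.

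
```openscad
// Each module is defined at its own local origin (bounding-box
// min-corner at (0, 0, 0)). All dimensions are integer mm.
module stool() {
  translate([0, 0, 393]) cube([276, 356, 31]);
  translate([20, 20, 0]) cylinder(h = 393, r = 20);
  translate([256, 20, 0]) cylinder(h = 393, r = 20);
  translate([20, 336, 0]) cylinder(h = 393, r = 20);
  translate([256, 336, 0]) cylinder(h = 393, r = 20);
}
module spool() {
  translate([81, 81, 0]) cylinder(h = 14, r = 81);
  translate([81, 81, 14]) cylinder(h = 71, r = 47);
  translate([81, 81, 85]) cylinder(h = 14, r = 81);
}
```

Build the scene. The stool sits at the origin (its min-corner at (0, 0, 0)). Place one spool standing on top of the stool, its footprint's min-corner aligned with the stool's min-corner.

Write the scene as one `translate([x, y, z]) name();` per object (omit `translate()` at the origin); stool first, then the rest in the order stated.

stool();
translate([0, 0, 424]) spool();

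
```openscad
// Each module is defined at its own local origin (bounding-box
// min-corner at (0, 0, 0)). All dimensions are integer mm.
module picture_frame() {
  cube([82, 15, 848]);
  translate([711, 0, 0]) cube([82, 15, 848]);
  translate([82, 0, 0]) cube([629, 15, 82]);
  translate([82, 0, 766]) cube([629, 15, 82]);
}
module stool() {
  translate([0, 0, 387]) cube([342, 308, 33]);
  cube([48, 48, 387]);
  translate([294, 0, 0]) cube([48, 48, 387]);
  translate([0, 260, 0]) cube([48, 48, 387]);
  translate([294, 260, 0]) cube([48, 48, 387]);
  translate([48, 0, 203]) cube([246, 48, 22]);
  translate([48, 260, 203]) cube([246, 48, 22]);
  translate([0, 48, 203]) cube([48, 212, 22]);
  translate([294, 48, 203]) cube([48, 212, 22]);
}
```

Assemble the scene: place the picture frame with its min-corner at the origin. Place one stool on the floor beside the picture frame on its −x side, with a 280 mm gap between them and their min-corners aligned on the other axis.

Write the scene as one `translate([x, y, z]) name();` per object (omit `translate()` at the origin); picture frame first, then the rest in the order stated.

picture_frame();
translate([-622, 0, 0]) stool();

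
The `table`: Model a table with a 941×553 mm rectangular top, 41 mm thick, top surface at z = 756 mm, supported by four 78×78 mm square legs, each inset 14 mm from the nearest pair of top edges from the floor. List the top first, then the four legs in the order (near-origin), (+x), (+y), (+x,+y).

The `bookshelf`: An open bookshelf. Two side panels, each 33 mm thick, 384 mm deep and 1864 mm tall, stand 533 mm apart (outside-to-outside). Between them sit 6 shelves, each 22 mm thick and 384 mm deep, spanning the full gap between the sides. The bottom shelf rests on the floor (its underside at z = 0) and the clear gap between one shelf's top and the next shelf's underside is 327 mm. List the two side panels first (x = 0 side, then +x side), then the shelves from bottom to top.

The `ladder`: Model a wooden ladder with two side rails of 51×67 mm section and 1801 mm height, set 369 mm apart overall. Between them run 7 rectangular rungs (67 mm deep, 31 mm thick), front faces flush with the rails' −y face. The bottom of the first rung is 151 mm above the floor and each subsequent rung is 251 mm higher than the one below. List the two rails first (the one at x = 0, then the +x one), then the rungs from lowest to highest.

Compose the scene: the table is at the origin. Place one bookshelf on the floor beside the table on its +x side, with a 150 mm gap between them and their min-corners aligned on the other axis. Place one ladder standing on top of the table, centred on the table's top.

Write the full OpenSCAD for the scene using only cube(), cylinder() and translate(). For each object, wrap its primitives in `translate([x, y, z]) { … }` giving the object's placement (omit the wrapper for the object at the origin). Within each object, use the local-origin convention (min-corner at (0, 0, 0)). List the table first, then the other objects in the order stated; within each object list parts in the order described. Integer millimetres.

translate([0, 0, 715]) cube([941, 553, 41]);
translate([14, 14, 0]) cube([78, 78, 715]);
translate([849, 14, 0]) cube([78, 78, 715]);
translate([14, 461, 0]) cube([78, 78, 715]);
translate([849, 461, 0]) cube([78, 78, 715]);
translate([1091, 0, 0]) {
  cube([33, 384, 1864]);
  translate([500, 0, 0]) cube([33, 384, 1864]);
  translate([33, 0, 0]) cube([467, 384, 22]);
  translate([33, 0, 349]) cube([467, 384, 22]);
  translate([33, 0, 698]) cube([467, 384, 22]);
  translate([33, 0, 1047]) cube([467, 384, 22]);
  translate([33, 0, 1396]) cube([467, 384, 22]);
  translate([33, 0, 1745]) cube([467, 384, 22]);
}
translate([286, 243, 756]) {
  cube([51, 67, 1801]);
  translate([318, 0, 0]) cube([51, 67, 1801]);
  translate([51, 0, 151]) cube([267, 67, 31]);
  translate([51, 0, 402]) cube([267, 67, 31]);
  translate([51, 0, 653]) cube([267, 67, 31]);
  translate([51, 0, 904]) cube([267, 67, 31]);
  translate([51, 0, 1155]) cube([267, 67, 31]);
  translate([51, 0, 1406]) cube([267, 67, 31]);
  translate([51, 0, 1657]) cube([267, 67, 31]);
}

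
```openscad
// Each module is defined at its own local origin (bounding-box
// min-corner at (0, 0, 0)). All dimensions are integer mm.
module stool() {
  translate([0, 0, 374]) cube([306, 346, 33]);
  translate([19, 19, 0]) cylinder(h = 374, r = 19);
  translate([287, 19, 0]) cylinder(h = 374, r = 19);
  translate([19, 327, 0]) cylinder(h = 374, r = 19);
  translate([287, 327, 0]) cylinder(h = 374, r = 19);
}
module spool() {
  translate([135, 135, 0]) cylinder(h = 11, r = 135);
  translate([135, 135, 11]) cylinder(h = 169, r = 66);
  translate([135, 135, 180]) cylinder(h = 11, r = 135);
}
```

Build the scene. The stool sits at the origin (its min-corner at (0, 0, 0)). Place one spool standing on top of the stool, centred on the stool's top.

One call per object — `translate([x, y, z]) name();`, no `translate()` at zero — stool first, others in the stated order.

stool();
translate([18, 38, 407]) spool();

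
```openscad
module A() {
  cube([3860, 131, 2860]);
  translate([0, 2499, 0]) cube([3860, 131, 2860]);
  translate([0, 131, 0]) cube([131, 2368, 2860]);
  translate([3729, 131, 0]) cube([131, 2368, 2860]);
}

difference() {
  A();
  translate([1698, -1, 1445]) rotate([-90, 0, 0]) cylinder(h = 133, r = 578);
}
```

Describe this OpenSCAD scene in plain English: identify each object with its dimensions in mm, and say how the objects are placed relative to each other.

A is a box-shaped house frame (walls only): outside footprint 3860×2630 mm, wall height 2860 mm, wall thickness 131 mm. The two y-facing walls run the full x-width; the two x-facing walls fit between the inner faces of the y-facing walls.

The house frame has a circular hole of radius 578 mm through its front wall, centred at (x = 1698, z = 1445).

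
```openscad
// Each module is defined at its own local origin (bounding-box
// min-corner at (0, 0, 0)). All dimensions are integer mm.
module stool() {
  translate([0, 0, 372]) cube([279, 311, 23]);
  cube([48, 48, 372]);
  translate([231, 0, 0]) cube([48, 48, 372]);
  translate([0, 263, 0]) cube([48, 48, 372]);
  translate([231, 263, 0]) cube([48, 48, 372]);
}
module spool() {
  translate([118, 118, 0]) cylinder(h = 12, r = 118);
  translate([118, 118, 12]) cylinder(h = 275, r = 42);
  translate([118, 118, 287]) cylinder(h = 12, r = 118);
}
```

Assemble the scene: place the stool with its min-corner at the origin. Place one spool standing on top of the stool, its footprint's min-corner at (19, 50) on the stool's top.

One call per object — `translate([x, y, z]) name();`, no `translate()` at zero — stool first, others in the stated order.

stool();
translate([19, 50, 395]) spool();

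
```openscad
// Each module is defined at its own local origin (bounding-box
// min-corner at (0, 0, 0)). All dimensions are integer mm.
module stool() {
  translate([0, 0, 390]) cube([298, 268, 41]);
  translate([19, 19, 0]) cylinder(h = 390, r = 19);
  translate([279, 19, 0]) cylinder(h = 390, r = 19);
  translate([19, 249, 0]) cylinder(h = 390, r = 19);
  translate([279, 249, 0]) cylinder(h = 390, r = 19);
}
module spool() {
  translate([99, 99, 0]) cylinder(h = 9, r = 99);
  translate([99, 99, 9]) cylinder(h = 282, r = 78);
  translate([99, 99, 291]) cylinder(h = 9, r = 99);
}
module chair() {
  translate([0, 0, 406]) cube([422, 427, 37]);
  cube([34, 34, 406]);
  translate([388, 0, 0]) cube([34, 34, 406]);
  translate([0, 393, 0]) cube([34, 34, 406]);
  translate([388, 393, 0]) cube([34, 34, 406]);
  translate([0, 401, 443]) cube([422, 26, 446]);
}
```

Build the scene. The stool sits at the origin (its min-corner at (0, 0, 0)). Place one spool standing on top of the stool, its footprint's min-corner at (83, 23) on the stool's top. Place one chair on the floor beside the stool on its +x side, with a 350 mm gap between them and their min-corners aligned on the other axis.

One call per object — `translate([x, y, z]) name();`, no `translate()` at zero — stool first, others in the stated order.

stool();
translate([83, 23, 431]) spool();
translate([648, 0, 0]) chair();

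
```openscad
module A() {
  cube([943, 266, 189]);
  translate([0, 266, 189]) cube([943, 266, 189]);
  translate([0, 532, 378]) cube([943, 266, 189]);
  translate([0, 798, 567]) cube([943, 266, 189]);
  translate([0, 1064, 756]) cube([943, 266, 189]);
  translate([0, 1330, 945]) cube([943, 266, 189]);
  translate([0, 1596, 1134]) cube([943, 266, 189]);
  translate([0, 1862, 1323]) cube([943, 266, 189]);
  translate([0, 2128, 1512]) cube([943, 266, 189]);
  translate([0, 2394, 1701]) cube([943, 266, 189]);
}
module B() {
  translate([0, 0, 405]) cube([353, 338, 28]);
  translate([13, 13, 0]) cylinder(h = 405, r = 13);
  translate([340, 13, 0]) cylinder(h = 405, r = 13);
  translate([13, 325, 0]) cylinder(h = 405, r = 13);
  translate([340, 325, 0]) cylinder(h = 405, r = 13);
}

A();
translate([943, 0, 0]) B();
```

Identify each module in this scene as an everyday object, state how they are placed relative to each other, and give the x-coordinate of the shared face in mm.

The staircase's +x face and the stool's −x face are both at x = 943 mm.

A is a staircase. B is a stool. The stool is against the staircase's +x side, with their −y faces flush. The x-coordinate of the shared face is 943 mm.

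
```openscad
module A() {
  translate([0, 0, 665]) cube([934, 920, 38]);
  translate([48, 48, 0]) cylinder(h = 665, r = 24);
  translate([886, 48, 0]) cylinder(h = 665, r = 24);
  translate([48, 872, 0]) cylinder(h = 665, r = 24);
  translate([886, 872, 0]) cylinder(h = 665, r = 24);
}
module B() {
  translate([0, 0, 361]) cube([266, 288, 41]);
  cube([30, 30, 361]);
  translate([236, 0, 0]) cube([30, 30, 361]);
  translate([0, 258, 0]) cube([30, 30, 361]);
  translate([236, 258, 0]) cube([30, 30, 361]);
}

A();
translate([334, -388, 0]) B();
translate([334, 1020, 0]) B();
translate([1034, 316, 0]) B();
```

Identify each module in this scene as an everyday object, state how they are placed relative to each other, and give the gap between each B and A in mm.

A is a table. B is a stool. Three stools sit around the table at the −y, +y, +x sides. The gap between each stool and the table is 100 mm.

Each stool's nearest face is 100 mm from the table's bounding box.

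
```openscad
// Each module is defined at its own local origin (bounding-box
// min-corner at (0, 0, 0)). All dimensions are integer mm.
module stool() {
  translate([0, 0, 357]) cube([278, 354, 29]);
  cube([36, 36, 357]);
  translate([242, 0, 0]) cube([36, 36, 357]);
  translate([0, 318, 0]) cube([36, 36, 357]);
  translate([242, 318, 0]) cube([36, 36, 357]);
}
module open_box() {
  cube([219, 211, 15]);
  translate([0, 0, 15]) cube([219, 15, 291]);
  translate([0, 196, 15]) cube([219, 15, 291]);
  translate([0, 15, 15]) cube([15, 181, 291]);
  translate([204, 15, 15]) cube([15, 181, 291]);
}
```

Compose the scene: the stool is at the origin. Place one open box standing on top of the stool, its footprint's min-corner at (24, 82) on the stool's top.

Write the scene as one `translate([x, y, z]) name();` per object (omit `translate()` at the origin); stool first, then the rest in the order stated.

stool();
translate([24, 82, 386]) open_box();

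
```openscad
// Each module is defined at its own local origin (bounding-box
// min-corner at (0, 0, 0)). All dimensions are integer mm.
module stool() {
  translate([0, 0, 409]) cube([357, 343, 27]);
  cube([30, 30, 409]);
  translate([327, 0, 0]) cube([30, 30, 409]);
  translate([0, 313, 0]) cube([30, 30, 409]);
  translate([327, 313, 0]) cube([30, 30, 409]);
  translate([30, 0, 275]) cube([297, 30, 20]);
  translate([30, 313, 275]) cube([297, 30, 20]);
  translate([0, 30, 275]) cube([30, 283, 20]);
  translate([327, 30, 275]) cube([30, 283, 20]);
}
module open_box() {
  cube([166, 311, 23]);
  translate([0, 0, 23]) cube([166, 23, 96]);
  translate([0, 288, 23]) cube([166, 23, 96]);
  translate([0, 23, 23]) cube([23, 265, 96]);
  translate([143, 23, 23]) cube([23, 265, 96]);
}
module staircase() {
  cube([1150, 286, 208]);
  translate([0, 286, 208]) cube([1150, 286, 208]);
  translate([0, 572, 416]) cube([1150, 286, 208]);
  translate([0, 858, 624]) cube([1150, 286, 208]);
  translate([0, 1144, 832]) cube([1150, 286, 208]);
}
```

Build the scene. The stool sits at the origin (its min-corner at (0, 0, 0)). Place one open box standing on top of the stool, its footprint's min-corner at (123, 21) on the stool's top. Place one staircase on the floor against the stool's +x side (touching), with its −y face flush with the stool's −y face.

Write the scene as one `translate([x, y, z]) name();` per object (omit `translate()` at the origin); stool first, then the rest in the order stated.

stool();
translate([123, 21, 436]) open_box();
translate([357, 0, 0]) staircase();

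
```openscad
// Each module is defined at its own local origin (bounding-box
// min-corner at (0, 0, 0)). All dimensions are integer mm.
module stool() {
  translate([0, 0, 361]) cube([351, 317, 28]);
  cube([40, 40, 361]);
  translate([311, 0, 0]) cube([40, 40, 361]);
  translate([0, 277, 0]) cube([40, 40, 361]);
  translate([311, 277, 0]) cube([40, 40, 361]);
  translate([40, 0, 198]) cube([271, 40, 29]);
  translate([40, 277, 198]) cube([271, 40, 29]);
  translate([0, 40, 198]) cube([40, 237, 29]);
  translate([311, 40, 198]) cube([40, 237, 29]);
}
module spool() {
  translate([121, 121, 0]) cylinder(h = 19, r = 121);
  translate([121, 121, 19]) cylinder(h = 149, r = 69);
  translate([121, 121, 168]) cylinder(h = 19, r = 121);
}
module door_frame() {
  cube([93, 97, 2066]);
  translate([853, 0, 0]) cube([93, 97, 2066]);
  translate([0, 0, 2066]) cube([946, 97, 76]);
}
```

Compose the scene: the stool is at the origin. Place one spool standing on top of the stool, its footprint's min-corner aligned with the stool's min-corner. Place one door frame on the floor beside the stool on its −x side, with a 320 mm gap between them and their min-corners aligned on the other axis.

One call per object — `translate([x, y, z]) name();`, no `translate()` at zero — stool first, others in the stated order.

stool();
translate([0, 0, 389]) spool();
translate([-1266, 0, 0]) door_frame();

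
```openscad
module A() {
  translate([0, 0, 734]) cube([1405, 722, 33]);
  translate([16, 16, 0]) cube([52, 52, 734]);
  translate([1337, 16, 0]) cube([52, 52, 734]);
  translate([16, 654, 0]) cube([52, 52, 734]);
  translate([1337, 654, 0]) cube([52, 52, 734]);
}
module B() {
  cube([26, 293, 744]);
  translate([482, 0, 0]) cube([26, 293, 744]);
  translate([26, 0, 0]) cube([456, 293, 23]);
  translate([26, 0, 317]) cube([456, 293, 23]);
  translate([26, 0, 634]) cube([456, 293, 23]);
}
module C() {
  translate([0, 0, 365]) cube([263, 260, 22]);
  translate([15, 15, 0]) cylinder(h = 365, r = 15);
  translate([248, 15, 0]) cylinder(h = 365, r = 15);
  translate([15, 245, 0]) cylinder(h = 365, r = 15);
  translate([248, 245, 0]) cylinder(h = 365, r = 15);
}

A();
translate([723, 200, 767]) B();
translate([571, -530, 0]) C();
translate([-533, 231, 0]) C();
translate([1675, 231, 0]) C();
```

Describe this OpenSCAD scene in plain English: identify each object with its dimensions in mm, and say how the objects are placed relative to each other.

A is a rectangular dining table. The top is 1405×722×33 mm with its upper surface at z = 767 mm. It stands on four 52×52 mm square legs, each inset 16 mm from the nearest pair of top edges, running from the floor to the underside of the top.

B is a bookshelf 508 mm wide overall, 293 mm deep and 744 mm tall. The two sides are 26 mm thick vertical panels. 3 horizontal shelves of 23 mm thickness span between the inner faces of the sides; the lowest shelf sits on the floor and shelves are stacked with a clear vertical gap of 294 mm between each pair.

C is a simple wooden stool: a rectangular seat 263 mm (x) by 260 mm (y), 22 mm thick, top face at z = 387 mm, on four round legs, each 30 mm in diameter. The legs rest on z = 0, each leg's axis is inset half a diameter from the nearest pair of seat edges (so the leg's bounding box is flush with the corner).

The bookshelf is on top of the table. Three stools sit around the table at the −y, −x, +x sides.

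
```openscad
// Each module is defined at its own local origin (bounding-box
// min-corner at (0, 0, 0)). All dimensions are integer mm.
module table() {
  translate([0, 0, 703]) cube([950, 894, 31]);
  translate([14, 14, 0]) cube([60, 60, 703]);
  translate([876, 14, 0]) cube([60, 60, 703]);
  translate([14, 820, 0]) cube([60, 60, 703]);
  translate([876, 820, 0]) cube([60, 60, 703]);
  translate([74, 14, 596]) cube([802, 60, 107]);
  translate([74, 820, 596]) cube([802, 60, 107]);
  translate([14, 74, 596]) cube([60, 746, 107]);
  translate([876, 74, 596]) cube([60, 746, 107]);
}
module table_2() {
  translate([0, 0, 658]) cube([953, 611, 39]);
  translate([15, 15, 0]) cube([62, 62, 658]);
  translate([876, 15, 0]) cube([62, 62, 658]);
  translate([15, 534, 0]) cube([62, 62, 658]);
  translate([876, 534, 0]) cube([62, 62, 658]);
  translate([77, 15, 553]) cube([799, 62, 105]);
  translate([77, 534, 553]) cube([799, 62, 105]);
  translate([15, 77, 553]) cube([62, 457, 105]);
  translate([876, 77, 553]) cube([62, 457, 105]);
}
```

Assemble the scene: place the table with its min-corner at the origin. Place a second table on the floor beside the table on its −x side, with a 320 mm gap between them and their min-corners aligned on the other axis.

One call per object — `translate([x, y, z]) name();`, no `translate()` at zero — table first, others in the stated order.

table();
translate([-1273, 0, 0]) table_2();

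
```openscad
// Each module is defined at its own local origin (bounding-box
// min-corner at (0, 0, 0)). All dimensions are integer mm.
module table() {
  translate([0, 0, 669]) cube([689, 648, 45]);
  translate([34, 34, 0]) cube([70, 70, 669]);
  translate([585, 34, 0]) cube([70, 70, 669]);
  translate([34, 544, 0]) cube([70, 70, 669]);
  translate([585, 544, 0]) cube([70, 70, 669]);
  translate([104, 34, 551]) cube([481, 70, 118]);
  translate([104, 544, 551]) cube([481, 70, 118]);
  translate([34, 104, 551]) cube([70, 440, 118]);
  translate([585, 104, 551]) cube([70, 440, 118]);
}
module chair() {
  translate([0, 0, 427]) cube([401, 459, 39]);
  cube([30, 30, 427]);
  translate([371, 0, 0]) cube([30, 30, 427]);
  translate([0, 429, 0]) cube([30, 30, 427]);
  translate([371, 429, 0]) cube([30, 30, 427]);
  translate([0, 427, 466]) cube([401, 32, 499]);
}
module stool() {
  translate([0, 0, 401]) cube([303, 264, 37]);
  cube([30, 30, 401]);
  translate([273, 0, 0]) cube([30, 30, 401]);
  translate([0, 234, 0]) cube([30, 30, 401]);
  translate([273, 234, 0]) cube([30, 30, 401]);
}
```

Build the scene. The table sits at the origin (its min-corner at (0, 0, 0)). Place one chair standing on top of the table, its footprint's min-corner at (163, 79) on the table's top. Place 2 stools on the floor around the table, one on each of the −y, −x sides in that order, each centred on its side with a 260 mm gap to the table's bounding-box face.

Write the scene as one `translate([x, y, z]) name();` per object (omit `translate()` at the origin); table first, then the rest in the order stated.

table();
translate([163, 79, 714]) chair();
translate([193, -524, 0]) stool();
translate([-563, 192, 0]) stool();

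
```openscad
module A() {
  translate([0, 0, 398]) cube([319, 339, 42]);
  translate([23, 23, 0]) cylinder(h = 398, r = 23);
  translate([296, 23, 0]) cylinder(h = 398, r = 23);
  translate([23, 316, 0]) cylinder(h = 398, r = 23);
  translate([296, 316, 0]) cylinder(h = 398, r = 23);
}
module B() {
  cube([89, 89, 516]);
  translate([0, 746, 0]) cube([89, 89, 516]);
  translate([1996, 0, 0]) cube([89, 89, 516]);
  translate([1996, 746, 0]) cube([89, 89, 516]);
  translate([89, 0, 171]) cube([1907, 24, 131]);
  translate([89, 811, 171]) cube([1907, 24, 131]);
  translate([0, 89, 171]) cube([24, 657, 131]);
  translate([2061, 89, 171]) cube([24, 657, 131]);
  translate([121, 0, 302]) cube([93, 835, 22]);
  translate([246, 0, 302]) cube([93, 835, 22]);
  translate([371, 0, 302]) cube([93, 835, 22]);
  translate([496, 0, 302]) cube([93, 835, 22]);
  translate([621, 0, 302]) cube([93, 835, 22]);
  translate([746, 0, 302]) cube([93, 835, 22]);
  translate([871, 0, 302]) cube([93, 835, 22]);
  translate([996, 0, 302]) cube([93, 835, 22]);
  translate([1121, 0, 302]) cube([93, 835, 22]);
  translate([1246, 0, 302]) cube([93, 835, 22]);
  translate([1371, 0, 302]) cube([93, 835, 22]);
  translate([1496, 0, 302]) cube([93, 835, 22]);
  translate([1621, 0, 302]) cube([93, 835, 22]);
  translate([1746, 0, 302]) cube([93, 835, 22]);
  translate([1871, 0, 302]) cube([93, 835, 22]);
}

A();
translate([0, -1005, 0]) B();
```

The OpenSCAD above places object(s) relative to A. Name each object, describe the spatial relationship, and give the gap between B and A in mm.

A is a stool. B is a bed frame. The bed frame is on the floor beside the stool on its −y side. The gap between the bed frame and the stool is 170 mm.

The bed frame's nearest face is 170 mm from the stool's −y face.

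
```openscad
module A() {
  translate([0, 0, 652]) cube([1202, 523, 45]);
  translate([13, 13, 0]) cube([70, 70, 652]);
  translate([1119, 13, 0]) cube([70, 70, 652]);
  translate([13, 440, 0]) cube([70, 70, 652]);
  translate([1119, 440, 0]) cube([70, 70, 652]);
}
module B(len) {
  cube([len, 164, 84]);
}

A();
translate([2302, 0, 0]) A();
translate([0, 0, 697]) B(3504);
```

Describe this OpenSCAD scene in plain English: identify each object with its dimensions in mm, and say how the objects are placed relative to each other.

A is a rectangular dining table. The top is 1202×523×45 mm with its upper surface at z = 697 mm. It stands on four 70×70 mm square legs, each inset 13 mm from the nearest pair of top edges, running from the floor to the underside of the top.

B is a rectangular beam 3504 mm long (x), 164 mm deep (y), 84 mm thick (z).

The beam spans the tops of two tables placed 1100 mm apart, resting at z = 697 mm.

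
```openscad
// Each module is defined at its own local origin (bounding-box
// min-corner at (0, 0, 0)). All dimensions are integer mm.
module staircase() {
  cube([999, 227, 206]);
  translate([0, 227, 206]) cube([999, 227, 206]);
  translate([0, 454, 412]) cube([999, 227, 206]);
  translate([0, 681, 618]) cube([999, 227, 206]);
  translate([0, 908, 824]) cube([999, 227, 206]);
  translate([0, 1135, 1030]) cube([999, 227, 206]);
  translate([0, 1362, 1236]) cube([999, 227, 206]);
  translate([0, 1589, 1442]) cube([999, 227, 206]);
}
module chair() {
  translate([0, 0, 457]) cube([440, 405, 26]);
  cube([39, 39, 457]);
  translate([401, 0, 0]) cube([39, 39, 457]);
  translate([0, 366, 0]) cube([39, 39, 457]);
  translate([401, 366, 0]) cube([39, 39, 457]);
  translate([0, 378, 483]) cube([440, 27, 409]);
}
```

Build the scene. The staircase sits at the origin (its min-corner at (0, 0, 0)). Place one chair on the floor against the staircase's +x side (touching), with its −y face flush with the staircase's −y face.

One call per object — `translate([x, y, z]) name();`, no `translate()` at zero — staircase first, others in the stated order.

staircase();
translate([999, 0, 0]) chair();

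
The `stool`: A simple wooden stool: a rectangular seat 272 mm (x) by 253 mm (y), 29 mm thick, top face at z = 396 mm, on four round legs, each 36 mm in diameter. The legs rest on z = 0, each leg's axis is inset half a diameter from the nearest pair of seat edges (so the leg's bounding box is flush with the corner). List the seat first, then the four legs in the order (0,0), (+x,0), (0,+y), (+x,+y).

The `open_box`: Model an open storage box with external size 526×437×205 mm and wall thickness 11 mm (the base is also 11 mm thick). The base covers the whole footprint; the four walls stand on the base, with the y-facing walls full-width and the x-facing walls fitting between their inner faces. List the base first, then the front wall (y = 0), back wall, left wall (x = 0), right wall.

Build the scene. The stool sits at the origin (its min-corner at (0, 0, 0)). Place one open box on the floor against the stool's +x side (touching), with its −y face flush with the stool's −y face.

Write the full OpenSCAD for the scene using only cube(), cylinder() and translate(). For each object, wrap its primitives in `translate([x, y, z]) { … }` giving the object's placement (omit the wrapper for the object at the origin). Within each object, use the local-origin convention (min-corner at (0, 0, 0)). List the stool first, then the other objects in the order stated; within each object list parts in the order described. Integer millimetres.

translate([0, 0, 367]) cube([272, 253, 29]);
translate([18, 18, 0]) cylinder(h = 367, r = 18);
translate([254, 18, 0]) cylinder(h = 367, r = 18);
translate([18, 235, 0]) cylinder(h = 367, r = 18);
translate([254, 235, 0]) cylinder(h = 367, r = 18);
translate([272, 0, 0]) {
  cube([526, 437, 11]);
  translate([0, 0, 11]) cube([526, 11, 194]);
  translate([0, 426, 11]) cube([526, 11, 194]);
  translate([0, 11, 11]) cube([11, 415, 194]);
  translate([515, 11, 11]) cube([11, 415, 194]);
}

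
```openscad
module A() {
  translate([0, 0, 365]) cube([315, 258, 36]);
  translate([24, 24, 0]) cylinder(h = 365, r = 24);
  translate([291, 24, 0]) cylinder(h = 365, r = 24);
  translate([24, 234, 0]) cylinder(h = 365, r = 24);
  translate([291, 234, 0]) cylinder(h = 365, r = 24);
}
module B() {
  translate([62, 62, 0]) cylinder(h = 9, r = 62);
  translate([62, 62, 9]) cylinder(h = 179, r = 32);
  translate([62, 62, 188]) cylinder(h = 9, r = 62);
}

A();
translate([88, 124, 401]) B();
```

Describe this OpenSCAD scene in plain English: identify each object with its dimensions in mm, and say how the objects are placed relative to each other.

A is a simple wooden stool: a rectangular seat 315 mm (x) by 258 mm (y), 36 mm thick, top face at z = 401 mm, on four round legs, each 48 mm in diameter. The legs rest on z = 0, each leg's axis is inset half a diameter from the nearest pair of seat edges (so the leg's bounding box is flush with the corner).

B is a spool: two coaxial disc flanges of radius 62 mm and thickness 9 mm, joined by a core cylinder of radius 32 mm and height 179 mm. The lower flange rests on z = 0 and the three cylinders share a vertical axis.

The spool is on top of the stool.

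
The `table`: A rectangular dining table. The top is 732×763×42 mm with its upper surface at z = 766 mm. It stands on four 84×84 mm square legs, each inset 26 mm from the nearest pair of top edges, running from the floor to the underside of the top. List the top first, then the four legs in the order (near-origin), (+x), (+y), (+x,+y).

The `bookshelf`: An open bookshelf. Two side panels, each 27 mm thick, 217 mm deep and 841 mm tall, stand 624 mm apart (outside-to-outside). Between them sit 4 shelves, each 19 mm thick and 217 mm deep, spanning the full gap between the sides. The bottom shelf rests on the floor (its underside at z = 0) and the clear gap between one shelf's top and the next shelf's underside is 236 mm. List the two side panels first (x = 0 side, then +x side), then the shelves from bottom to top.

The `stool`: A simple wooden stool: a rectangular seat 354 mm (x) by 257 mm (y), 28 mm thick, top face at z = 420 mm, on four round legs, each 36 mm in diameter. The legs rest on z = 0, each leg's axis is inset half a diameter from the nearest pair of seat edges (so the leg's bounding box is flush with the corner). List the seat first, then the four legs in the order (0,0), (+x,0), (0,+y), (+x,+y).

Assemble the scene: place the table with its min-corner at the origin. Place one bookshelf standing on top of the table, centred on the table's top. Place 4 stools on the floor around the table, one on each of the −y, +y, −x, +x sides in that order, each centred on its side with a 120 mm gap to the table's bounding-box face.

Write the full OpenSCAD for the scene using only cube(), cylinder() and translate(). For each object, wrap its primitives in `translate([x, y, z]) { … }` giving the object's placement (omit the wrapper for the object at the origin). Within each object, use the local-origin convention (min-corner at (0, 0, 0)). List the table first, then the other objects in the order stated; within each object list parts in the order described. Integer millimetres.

translate([0, 0, 724]) cube([732, 763, 42]);
translate([26, 26, 0]) cube([84, 84, 724]);
translate([622, 26, 0]) cube([84, 84, 724]);
translate([26, 653, 0]) cube([84, 84, 724]);
translate([622, 653, 0]) cube([84, 84, 724]);
translate([54, 273, 766]) {
  cube([27, 217, 841]);
  translate([597, 0, 0]) cube([27, 217, 841]);
  translate([27, 0, 0]) cube([570, 217, 19]);
  translate([27, 0, 255]) cube([570, 217, 19]);
  translate([27, 0, 510]) cube([570, 217, 19]);
  translate([27, 0, 765]) cube([570, 217, 19]);
}
translate([189, -377, 0]) {
  translate([0, 0, 392]) cube([354, 257, 28]);
  translate([18, 18, 0]) cylinder(h = 392, r = 18);
  translate([336, 18, 0]) cylinder(h = 392, r = 18);
  translate([18, 239, 0]) cylinder(h = 392, r = 18);
  translate([336, 239, 0]) cylinder(h = 392, r = 18);
}
translate([189, 883, 0]) {
  translate([0, 0, 392]) cube([354, 257, 28]);
  translate([18, 18, 0]) cylinder(h = 392, r = 18);
  translate([336, 18, 0]) cylinder(h = 392, r = 18);
  translate([18, 239, 0]) cylinder(h = 392, r = 18);
  translate([336, 239, 0]) cylinder(h = 392, r = 18);
}
translate([-474, 253, 0]) {
  translate([0, 0, 392]) cube([354, 257, 28]);
  translate([18, 18, 0]) cylinder(h = 392, r = 18);
  translate([336, 18, 0]) cylinder(h = 392, r = 18);
  translate([18, 239, 0]) cylinder(h = 392, r = 18);
  translate([336, 239, 0]) cylinder(h = 392, r = 18);
}
translate([852, 253, 0]) {
  translate([0, 0, 392]) cube([354, 257, 28]);
  translate([18, 18, 0]) cylinder(h = 392, r = 18);
  translate([336, 18, 0]) cylinder(h = 392, r = 18);
  translate([18, 239, 0]) cylinder(h = 392, r = 18);
  translate([336, 239, 0]) cylinder(h = 392, r = 18);
}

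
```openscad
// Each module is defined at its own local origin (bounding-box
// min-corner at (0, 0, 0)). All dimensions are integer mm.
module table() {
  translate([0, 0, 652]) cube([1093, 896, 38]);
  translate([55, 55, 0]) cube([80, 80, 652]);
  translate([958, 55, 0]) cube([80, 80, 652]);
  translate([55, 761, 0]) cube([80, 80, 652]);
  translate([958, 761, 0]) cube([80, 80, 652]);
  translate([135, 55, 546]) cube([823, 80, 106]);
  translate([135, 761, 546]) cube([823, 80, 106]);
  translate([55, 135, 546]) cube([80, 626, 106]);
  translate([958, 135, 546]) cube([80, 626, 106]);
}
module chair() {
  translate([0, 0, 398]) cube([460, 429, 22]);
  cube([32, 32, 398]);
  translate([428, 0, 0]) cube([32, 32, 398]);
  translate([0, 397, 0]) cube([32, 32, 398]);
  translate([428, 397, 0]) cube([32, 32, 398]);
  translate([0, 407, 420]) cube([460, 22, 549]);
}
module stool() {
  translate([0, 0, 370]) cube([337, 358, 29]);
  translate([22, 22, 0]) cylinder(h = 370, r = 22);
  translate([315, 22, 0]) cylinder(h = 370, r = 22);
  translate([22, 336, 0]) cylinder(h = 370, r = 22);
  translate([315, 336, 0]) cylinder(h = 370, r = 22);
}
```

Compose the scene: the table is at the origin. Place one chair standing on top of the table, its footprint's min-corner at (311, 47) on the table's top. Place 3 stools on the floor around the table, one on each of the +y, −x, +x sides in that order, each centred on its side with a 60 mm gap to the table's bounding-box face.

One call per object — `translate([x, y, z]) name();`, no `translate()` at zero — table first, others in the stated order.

table();
translate([311, 47, 690]) chair();
translate([378, 956, 0]) stool();
translate([-397, 269, 0]) stool();
translate([1153, 269, 0]) stool();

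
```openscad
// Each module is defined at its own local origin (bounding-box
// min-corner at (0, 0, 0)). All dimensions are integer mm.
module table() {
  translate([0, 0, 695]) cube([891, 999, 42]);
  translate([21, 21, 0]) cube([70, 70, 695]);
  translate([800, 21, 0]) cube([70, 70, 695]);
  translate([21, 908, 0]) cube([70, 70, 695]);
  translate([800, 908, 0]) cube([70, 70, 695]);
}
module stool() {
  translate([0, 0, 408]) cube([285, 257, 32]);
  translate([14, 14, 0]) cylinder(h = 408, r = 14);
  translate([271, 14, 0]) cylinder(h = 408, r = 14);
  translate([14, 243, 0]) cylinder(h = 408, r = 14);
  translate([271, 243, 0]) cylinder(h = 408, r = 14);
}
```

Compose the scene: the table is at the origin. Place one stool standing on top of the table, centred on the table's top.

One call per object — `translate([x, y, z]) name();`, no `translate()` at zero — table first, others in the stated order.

table();
translate([303, 371, 737]) stool();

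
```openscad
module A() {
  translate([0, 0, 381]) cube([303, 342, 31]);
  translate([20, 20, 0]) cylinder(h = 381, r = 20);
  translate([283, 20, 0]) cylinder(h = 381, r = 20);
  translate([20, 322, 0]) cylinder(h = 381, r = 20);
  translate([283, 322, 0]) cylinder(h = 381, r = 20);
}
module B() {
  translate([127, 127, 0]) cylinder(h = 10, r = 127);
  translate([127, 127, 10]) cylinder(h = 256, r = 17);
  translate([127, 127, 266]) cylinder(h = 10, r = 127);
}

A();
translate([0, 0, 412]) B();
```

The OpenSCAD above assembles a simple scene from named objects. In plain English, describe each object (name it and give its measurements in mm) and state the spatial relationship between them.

A is a four-legged stool. The seat is 303×342 mm, 31 mm thick, top at z = 412 mm. It stands on four round legs, each 40 mm in diameter, from z = 0 to the seat underside, each leg's axis is inset half a diameter from the nearest pair of seat edges (so the leg's bounding box is flush with the corner).

B is a spool: two coaxial disc flanges of radius 127 mm and thickness 10 mm, joined by a core cylinder of radius 17 mm and height 256 mm. The lower flange rests on z = 0 and the three cylinders share a vertical axis.

The spool is on top of the stool.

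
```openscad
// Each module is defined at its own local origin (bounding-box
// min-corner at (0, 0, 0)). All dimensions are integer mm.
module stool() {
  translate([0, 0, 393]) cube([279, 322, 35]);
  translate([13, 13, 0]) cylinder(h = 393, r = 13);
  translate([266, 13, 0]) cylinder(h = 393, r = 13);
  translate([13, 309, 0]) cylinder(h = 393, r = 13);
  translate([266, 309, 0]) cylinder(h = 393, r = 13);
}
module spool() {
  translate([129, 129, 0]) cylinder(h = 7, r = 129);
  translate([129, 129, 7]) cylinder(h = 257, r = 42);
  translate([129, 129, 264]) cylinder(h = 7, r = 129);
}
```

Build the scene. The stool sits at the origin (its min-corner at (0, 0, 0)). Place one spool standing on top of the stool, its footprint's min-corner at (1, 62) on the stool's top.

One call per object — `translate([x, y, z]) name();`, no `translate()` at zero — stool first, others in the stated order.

stool();
translate([1, 62, 428]) spool();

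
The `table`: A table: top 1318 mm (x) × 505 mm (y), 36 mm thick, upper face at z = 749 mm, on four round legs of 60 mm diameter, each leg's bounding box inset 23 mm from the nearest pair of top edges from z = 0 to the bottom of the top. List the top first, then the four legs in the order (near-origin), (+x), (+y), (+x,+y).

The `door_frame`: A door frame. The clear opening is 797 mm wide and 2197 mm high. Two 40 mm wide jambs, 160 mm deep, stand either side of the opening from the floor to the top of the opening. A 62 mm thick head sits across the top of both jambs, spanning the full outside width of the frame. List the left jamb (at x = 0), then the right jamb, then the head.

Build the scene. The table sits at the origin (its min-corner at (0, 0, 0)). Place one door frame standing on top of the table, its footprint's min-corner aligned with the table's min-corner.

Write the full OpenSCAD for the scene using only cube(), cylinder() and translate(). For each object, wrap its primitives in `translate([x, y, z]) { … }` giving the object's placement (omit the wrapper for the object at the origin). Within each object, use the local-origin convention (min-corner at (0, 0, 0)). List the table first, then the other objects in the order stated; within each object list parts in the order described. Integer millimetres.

translate([0, 0, 713]) cube([1318, 505, 36]);
translate([53, 53, 0]) cylinder(h = 713, r = 30);
translate([1265, 53, 0]) cylinder(h = 713, r = 30);
translate([53, 452, 0]) cylinder(h = 713, r = 30);
translate([1265, 452, 0]) cylinder(h = 713, r = 30);
translate([0, 0, 749]) {
  cube([40, 160, 2197]);
  translate([837, 0, 0]) cube([40, 160, 2197]);
  translate([0, 0, 2197]) cube([877, 160, 62]);
}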